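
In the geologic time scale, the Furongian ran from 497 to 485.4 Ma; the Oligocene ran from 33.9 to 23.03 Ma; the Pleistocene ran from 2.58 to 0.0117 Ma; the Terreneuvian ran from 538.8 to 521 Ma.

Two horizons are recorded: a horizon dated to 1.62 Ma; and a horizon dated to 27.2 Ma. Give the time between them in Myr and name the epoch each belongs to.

Elapsed time: 27.2 − 1.62 = 25.58 Myr.
1.62 Ma lies within 2.58–0.0117 Ma: Pleistocene.
27.2 Ma lies within 33.9–23.03 Ma: Oligocene.

25.58 million years apart; the first in the Pleistocene, the second in the Oligocene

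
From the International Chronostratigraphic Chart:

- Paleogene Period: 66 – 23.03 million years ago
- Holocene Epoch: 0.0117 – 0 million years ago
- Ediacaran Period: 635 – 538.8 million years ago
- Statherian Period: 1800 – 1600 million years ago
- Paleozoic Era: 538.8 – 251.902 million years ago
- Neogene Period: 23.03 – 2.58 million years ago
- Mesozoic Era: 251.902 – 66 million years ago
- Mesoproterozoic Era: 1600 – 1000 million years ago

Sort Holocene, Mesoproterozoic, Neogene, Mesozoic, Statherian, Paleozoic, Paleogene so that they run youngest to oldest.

Sorting by start age (ascending Ma, since larger Ma = older): Holocene start 0.0117, Neogene start 23.03, Paleogene start 66, Mesozoic start 251.902, Paleozoic start 538.8, Mesoproterozoic start 1600, Statherian start 1800.

Holocene, Neogene, Paleogene, Mesozoic, Paleozoic, Mesoproterozoic, Statherian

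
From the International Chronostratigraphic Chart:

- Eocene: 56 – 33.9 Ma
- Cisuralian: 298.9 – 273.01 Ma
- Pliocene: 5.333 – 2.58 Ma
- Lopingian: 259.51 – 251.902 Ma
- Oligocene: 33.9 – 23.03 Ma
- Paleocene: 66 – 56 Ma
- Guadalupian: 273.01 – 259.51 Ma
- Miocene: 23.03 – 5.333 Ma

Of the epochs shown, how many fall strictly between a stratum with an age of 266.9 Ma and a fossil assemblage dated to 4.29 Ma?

5

266.9 Ma sits inside the Guadalupian (273.01–259.51) and 4.29 Ma inside the Pliocene (5.333–2.58); neither of those is wholly between the two dates.
The listed epochs lying completely between them are Lopingian, Paleocene, Eocene, Oligocene, Miocene — 5 in all.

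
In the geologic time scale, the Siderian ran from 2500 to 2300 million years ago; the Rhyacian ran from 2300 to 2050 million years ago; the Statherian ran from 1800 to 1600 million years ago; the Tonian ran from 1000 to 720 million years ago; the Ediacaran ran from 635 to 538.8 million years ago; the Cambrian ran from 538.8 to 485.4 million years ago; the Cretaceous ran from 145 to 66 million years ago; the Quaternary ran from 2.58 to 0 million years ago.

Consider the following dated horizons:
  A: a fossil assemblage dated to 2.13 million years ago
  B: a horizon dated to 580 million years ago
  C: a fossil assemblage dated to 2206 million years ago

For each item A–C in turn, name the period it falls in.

Match each age against the start–end ranges in the excerpt: A = 2.13 Ma → Quaternary (2.58–0); B = 580 Ma → Ediacaran (635–538.8); C = 2206 Ma → Rhyacian (2300–2050).

A — Quaternary; B — Ediacaran; C — Rhyacian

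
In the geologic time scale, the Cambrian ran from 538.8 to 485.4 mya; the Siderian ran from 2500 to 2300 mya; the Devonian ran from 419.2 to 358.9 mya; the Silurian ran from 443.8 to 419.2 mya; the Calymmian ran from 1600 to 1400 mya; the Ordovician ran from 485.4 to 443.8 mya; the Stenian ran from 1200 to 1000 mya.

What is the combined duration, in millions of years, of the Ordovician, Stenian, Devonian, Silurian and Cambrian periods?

Duration is start − end for each: (485.4 − 443.8) + (1200 − 1000) + (419.2 − 358.9) + (443.8 − 419.2) + (538.8 − 485.4).
That is 41.6 + 200 + 60.3 + 24.6 + 53.4, which totals 379.9 million years.

379.9 million years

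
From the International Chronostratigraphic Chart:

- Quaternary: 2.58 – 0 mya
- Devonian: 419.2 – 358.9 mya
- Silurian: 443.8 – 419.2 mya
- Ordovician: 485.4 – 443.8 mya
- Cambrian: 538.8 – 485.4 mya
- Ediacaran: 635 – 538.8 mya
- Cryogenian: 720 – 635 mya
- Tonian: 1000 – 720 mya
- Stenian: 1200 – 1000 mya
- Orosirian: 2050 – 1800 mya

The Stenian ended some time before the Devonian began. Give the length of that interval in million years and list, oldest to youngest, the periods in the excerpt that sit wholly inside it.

End of Stenian = 1000 Ma; start of Devonian = 419.2 Ma.
Gap = 1000 − 419.2 = 580.8 Myr.
Periods wholly inside 1000–419.2 Ma: Tonian (1000–720), Cryogenian (720–635), Ediacaran (635–538.8), Cambrian (538.8–485.4), Ordovician (485.4–443.8), Silurian (443.8–419.2).

580.8 million years; Tonian, Cryogenian, Ediacaran, Cambrian, Ordovician, Silurian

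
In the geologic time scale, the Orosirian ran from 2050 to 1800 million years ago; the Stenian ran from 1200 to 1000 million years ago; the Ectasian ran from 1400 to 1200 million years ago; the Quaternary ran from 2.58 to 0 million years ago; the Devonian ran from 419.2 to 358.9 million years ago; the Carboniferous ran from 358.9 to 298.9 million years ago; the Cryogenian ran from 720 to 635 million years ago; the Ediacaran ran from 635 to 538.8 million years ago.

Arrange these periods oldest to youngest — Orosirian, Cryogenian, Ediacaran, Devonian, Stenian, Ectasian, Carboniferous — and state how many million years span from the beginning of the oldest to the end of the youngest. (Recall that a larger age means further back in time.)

From the excerpt: Orosirian 2050–1800; Cryogenian 720–635; Ediacaran 635–538.8; Devonian 419.2–358.9; Stenian 1200–1000; Ectasian 1400–1200; Carboniferous 358.9–298.9 (Ma).
Larger Ma is earlier, so the oldest is Orosirian and the youngest is Carboniferous; oldest to youngest: Orosirian, Ectasian, Stenian, Cryogenian, Ediacaran, Devonian, Carboniferous.
Oldest start 2050 minus youngest end 298.9 gives 1751.1 Myr overall.

Orosirian → Ectasian → Stenian → Cryogenian → Ediacaran → Devonian → Carboniferous; total span 1751.1 Myr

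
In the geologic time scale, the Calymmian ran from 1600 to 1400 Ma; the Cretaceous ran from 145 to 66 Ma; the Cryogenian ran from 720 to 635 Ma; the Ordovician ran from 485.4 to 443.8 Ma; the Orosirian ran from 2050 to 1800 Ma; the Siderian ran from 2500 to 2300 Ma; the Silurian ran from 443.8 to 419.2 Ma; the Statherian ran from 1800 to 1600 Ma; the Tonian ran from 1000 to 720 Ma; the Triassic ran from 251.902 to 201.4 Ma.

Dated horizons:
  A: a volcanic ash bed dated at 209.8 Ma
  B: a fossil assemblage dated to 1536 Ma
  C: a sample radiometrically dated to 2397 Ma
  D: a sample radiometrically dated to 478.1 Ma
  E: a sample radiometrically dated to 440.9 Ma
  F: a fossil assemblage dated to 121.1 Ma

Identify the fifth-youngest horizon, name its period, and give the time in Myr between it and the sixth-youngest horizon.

Smaller Ma means younger, so youngest first: F 121.1 < A 209.8 < E 440.9 < D 478.1 < B 1536 < C 2397.
Counting 5 along gives B (1536 Ma); the excerpt puts that inside the Calymmian, 1600–1400 Ma.
Next in line is C (2397 Ma), and 2397 − 1536 = 861 Myr.

B, in the Calymmian; 861 million years to C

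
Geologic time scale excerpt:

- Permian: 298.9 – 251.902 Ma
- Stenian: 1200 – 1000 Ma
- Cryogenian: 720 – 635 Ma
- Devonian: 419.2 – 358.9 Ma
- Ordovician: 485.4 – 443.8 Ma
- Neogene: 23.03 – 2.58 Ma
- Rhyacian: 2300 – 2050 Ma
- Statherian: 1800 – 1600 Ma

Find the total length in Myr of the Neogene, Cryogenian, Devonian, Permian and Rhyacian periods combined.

Each duration: Neogene = 20.45; Cryogenian = 85; Devonian = 60.3; Permian = 46.998; Rhyacian = 250.
Sum: 20.45 + 85 + 60.3 + 46.998 + 250 = 462.748 Myr.

462.748 million years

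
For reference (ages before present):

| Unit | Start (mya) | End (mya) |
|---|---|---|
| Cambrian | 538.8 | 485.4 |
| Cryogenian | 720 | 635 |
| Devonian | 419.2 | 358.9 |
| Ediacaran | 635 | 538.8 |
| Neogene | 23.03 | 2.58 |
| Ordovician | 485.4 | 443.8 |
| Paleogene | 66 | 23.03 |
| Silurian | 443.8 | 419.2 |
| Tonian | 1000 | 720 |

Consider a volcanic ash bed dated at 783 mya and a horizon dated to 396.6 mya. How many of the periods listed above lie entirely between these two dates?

5

The older date is 783 Ma and the younger is 396.6 Ma.
Periods with start < 783 and end > 396.6 Ma: Cryogenian (720–635), Ediacaran (635–538.8), Cambrian (538.8–485.4), Ordovician (485.4–443.8), Silurian (443.8–419.2).
That is 5 complete periods.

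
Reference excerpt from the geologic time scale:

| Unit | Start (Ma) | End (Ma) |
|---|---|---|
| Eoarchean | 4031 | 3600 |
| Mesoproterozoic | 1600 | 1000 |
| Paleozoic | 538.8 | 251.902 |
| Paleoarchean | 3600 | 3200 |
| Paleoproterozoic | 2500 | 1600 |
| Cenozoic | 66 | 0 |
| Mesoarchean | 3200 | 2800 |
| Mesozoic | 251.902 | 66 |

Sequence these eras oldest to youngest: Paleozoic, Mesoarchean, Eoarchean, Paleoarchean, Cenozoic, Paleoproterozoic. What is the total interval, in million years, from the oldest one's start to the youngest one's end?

Start ages (Ma): Eoarchean 4031, Paleoarchean 3600, Mesoarchean 3200, Paleoproterozoic 2500, Paleozoic 538.8, Cenozoic 66.
Ordered oldest to youngest: Eoarchean, Paleoarchean, Mesoarchean, Paleoproterozoic, Paleozoic, Cenozoic.
Span = 4031 − 0 = 4031 Myr.

Eoarchean, Paleoarchean, Mesoarchean, Paleoproterozoic, Paleozoic, Cenozoic; total span 4031 Myr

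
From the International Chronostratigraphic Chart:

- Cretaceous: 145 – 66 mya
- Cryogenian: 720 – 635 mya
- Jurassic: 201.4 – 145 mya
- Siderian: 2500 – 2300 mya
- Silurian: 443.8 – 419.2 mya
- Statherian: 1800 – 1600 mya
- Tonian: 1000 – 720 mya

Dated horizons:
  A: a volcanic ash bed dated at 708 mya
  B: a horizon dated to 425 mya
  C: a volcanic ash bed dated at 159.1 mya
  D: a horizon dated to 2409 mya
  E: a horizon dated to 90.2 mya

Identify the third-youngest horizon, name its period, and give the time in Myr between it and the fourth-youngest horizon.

B, in the Silurian; 283 million years to A

Smaller Ma means younger, so youngest first: E 90.2 < C 159.1 < B 425 < A 708 < D 2409.
Counting 3 along gives B (425 Ma); the excerpt puts that inside the Silurian, 443.8–419.2 Ma.
Next in line is A (708 Ma), and 708 − 425 = 283 Myr.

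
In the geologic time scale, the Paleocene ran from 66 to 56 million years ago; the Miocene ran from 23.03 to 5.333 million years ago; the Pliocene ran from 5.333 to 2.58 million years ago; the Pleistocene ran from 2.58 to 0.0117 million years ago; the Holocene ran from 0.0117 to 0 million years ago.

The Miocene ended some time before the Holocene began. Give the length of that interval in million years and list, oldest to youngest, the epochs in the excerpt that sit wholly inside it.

5.3213 million years; Pliocene, Pleistocene

End of Miocene = 5.333 Ma; start of Holocene = 0.0117 Ma.
Gap = 5.333 − 0.0117 = 5.3213 Myr.
Epochs wholly inside 5.333–0.0117 Ma: Pliocene (5.333–2.58), Pleistocene (2.58–0.0117).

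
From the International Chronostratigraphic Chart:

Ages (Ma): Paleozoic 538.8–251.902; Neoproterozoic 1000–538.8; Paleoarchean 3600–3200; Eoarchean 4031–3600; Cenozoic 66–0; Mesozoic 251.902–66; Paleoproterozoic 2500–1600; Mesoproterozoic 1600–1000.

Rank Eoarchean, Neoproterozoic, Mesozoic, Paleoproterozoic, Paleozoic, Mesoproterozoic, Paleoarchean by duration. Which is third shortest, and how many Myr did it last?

Paleoarchean, 400 million years

Start − end for each: Eoarchean 4031 − 3600 = 431; Neoproterozoic 1000 − 538.8 = 461.2; Mesozoic 251.902 − 66 = 185.902; Paleoproterozoic 2500 − 1600 = 900; Paleozoic 538.8 − 251.902 = 286.898; Mesoproterozoic 1600 − 1000 = 600; Paleoarchean 3600 − 3200 = 400.
Ranking these from shortest: Mesozoic < Paleozoic < Paleoarchean < Eoarchean < Neoproterozoic < Mesoproterozoic < Paleoproterozoic.
Position 3 in that ranking is Paleoarchean, which lasted 400 Myr.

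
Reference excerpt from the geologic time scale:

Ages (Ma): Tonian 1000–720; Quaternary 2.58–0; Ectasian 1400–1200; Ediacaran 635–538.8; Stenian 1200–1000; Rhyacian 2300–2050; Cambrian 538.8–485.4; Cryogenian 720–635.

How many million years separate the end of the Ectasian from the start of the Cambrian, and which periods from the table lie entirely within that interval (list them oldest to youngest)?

661.2 million years; Stenian, Tonian, Cryogenian, Ediacaran

The Ectasian closes at 1200 Ma and the Cambrian opens at 538.8 Ma, so the interval is 1200 − 538.8 = 661.2 Myr.
A period fits inside if it starts at or after 1200 Ma and ends at or before 538.8 Ma; oldest first that gives Stenian, Tonian, Cryogenian, Ediacaran.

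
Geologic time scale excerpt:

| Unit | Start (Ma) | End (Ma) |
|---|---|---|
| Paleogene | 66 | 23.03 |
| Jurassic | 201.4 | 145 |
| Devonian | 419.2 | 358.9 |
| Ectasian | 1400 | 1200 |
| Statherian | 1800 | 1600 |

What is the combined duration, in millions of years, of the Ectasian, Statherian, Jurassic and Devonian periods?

Duration is start − end for each: (1400 − 1200) + (1800 − 1600) + (201.4 − 145) + (419.2 − 358.9).
That is 200 + 200 + 56.4 + 60.3, which totals 516.7 million years.

516.7 million years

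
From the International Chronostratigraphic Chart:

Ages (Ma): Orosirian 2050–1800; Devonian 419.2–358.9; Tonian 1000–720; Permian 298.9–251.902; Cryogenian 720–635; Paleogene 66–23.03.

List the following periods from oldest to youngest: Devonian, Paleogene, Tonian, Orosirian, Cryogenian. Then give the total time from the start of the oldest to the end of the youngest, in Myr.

Orosirian, Tonian, Cryogenian, Devonian, Paleogene; total span 2026.97 Myr

From the excerpt: Devonian 419.2–358.9; Paleogene 66–23.03; Tonian 1000–720; Orosirian 2050–1800; Cryogenian 720–635 (Ma).
Larger Ma is earlier, so the oldest is Orosirian and the youngest is Paleogene; oldest to youngest: Orosirian, Tonian, Cryogenian, Devonian, Paleogene.
Oldest start 2050 minus youngest end 23.03 gives 2026.97 Myr overall.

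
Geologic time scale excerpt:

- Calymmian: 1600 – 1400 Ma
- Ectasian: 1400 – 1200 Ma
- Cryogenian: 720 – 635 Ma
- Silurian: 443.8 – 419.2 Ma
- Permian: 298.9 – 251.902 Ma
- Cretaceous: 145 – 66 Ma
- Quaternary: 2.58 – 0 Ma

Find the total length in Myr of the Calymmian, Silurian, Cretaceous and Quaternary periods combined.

306.18 million years

Each duration: Calymmian = 200; Silurian = 24.6; Cretaceous = 79; Quaternary = 2.58.
Sum: 200 + 24.6 + 79 + 2.58 = 306.18 Myr.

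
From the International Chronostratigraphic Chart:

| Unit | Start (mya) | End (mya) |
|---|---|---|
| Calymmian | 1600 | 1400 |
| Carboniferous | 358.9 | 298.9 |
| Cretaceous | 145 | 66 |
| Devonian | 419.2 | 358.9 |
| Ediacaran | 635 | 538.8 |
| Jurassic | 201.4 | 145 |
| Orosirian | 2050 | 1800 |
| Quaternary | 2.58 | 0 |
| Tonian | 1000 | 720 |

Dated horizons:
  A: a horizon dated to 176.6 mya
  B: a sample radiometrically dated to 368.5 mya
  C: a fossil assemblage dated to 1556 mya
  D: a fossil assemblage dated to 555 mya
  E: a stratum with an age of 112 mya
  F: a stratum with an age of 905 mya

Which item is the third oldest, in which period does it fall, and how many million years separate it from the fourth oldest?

D, in the Ediacaran; 186.5 million years to B

Sorted oldest-first by Ma: C (1556), F (905), D (555), B (368.5), A (176.6), E (112).
The third oldest is D at 555 Ma, which lies in 635–538.8 Ma: the Ediacaran.
The fourth oldest is B at 368.5 Ma; separation = |555 − 368.5| = 186.5 Myr.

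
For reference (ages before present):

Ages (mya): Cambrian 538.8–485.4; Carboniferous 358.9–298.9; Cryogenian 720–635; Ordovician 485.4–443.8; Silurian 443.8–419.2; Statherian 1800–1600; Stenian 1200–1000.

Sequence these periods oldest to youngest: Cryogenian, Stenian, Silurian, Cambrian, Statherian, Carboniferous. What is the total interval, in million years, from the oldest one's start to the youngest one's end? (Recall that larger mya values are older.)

From the excerpt: Cryogenian 720–635; Stenian 1200–1000; Silurian 443.8–419.2; Cambrian 538.8–485.4; Statherian 1800–1600; Carboniferous 358.9–298.9 (Ma).
Larger Ma is earlier, so the oldest is Statherian and the youngest is Carboniferous; oldest to youngest: Statherian, Stenian, Cryogenian, Cambrian, Silurian, Carboniferous.
Oldest start 1800 minus youngest end 298.9 gives 1501.1 Myr overall.

Statherian, Stenian, Cryogenian, Cambrian, Silurian, Carboniferous; total span 1501.1 Myr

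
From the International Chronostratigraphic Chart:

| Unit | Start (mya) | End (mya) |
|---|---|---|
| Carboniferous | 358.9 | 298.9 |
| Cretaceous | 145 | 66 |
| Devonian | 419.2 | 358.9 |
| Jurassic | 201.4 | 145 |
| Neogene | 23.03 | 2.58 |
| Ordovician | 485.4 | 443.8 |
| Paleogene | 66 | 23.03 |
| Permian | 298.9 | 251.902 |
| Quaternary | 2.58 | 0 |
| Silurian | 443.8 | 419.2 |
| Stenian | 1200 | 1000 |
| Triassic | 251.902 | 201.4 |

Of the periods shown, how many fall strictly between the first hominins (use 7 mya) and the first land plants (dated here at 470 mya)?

8

470 Ma sits inside the Ordovician (485.4–443.8) and 7 Ma inside the Neogene (23.03–2.58); neither of those is wholly between the two dates.
The listed periods lying completely between them are Silurian, Devonian, Carboniferous, Permian, Triassic, Jurassic, Cretaceous, Paleogene — 8 in all.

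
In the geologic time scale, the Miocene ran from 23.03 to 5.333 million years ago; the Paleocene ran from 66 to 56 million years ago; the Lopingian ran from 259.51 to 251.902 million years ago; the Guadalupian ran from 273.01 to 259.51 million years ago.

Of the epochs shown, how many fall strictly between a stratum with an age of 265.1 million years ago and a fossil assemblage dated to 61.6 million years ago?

1

The older date is 265.1 Ma and the younger is 61.6 Ma.
Epochs with start < 265.1 and end > 61.6 Ma: Lopingian (259.51–251.902).
That is 1 complete epoch.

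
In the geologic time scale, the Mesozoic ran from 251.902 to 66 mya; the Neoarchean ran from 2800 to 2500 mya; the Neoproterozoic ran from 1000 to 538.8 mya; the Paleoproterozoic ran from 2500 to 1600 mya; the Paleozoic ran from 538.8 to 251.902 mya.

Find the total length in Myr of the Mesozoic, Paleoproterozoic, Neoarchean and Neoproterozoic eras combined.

1847.102 million years

Duration is start − end for each: (251.902 − 66) + (2500 − 1600) + (2800 − 2500) + (1000 − 538.8).
That is 185.902 + 900 + 300 + 461.2, which totals 1847.102 million years.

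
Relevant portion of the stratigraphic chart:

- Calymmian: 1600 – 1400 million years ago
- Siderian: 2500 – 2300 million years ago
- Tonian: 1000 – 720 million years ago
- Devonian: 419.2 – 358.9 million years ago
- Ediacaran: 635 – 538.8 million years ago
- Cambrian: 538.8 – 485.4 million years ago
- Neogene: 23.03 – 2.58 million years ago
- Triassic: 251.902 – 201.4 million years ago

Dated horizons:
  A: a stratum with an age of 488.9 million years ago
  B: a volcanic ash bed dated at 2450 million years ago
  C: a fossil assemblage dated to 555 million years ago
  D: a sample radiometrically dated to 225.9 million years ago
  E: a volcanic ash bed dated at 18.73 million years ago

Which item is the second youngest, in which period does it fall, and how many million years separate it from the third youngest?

D, in the Triassic; 263 million years to A

Smaller Ma means younger, so youngest first: E 18.73 < D 225.9 < A 488.9 < C 555 < B 2450.
Counting 2 along gives D (225.9 Ma); the excerpt puts that inside the Triassic, 251.902–201.4 Ma.
Next in line is A (488.9 Ma), and 488.9 − 225.9 = 263 Myr.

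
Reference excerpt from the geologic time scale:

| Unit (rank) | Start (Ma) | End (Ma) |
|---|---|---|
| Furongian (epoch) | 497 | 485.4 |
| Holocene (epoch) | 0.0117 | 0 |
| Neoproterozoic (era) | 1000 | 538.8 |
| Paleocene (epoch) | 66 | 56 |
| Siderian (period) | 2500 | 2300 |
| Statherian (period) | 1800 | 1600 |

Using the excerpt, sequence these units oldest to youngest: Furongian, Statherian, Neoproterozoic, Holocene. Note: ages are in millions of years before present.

The oldest of these is Statherian (starts 1800 Ma) and the youngest is Holocene (ends 0 Ma).
In between, by decreasing start age: Neoproterozoic (1000), Furongian (497).

Statherian → Neoproterozoic → Furongian → Holocene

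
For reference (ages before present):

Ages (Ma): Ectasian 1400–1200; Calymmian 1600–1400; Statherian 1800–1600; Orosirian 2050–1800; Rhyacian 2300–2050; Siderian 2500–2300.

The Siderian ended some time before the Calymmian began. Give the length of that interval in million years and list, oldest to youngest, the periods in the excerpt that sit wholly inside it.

The Siderian closes at 2300 Ma and the Calymmian opens at 1600 Ma, so the interval is 2300 − 1600 = 700 Myr.
A period fits inside if it starts at or after 2300 Ma and ends at or before 1600 Ma; oldest first that gives Rhyacian, Orosirian, Statherian.

700 million years; Rhyacian, Orosirian, Statherian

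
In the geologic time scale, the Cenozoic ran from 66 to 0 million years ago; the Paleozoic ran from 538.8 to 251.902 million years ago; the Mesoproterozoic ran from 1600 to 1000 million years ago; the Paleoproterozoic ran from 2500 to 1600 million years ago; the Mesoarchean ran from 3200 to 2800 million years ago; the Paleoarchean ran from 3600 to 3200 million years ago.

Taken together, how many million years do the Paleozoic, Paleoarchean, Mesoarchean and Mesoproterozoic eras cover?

1686.898 million years

Duration is start − end for each: (538.8 − 251.902) + (3600 − 3200) + (3200 − 2800) + (1600 − 1000).
That is 286.898 + 400 + 400 + 600, which totals 1686.898 million years.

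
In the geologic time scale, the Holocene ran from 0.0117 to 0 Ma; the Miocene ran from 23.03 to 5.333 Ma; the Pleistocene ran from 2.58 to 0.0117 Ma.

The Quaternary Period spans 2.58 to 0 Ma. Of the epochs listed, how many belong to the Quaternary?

Epochs inside 2.58–0 Ma: Pleistocene, Holocene — 2 in total.

2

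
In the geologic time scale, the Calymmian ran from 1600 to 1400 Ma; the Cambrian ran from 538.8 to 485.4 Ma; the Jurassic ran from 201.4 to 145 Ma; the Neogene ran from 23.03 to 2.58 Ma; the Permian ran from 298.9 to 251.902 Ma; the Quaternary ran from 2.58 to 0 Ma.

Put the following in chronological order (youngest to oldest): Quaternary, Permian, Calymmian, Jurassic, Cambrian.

Quaternary, Jurassic, Permian, Cambrian, Calymmian

Read off each span (Ma): Quaternary 2.58–0; Permian 298.9–251.902; Calymmian 1600–1400; Jurassic 201.4–145; Cambrian 538.8–485.4.
Larger Ma is older, so oldest→youngest is Calymmian, Cambrian, Permian, Jurassic, Quaternary; reverse it for youngest→oldest.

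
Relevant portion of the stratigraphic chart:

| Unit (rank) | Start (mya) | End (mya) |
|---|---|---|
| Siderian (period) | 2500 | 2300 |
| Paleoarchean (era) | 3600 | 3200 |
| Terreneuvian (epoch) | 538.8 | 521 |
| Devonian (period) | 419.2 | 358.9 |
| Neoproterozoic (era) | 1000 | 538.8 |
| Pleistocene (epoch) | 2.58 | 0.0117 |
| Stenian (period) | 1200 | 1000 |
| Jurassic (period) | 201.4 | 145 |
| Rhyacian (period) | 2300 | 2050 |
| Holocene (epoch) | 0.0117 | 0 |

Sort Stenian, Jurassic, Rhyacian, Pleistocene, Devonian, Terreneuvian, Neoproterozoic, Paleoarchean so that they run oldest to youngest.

Paleoarchean, Rhyacian, Stenian, Neoproterozoic, Terreneuvian, Devonian, Jurassic, Pleistocene

The oldest of these is Paleoarchean (starts 3600 Ma) and the youngest is Pleistocene (ends 0.0117 Ma).
In between, by decreasing start age: Rhyacian (2300), Stenian (1200), Neoproterozoic (1000), Terreneuvian (538.8), Devonian (419.2), Jurassic (201.4).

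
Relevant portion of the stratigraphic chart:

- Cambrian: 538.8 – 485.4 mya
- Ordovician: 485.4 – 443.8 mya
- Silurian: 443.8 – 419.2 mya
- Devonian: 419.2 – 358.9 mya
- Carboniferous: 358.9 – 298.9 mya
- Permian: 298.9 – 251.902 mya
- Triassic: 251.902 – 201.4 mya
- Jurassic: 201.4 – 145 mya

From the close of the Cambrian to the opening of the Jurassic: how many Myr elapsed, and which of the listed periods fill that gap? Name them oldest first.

284 million years; Ordovician, Silurian, Devonian, Carboniferous, Permian, Triassic

End of Cambrian = 485.4 Ma; start of Jurassic = 201.4 Ma.
Gap = 485.4 − 201.4 = 284 Myr.
Periods wholly inside 485.4–201.4 Ma: Ordovician (485.4–443.8), Silurian (443.8–419.2), Devonian (419.2–358.9), Carboniferous (358.9–298.9), Permian (298.9–251.902), Triassic (251.902–201.4).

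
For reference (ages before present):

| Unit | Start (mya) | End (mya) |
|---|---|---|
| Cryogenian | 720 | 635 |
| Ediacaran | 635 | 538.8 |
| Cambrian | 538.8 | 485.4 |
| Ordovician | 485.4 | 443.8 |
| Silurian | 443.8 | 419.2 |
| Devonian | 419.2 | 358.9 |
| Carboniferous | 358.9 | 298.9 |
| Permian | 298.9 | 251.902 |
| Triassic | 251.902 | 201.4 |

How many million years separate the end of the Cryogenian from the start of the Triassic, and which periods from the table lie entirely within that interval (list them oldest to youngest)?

383.098 million years; Ediacaran, Cambrian, Ordovician, Silurian, Devonian, Carboniferous, Permian

End of Cryogenian = 635 Ma; start of Triassic = 251.902 Ma.
Gap = 635 − 251.902 = 383.098 Myr.
Periods wholly inside 635–251.902 Ma: Ediacaran (635–538.8), Cambrian (538.8–485.4), Ordovician (485.4–443.8), Silurian (443.8–419.2), Devonian (419.2–358.9), Carboniferous (358.9–298.9), Permian (298.9–251.902).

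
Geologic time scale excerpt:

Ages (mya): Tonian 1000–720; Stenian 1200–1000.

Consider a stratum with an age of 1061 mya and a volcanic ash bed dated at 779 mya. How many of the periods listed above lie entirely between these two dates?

Checking each listed span, none has both start < 1061 Ma and end > 779 Ma — every period straddles one of the two dates or lies outside them — so the count is 0.

0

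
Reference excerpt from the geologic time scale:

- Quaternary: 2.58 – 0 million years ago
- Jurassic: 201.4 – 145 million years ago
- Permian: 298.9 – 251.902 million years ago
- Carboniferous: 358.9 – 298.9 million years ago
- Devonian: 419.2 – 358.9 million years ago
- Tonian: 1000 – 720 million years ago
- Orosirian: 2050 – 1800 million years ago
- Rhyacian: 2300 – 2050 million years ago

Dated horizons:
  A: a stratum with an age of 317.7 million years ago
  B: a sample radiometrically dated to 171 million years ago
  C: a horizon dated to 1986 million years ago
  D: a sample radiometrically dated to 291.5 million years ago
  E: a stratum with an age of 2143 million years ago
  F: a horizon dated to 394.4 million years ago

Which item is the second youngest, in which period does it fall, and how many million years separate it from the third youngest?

D, in the Permian; 26.2 million years to A

Smaller Ma means younger, so youngest first: B 171 < D 291.5 < A 317.7 < F 394.4 < C 1986 < E 2143.
Counting 2 along gives D (291.5 Ma); the excerpt puts that inside the Permian, 298.9–251.902 Ma.
Next in line is A (317.7 Ma), and 317.7 − 291.5 = 26.2 Myr.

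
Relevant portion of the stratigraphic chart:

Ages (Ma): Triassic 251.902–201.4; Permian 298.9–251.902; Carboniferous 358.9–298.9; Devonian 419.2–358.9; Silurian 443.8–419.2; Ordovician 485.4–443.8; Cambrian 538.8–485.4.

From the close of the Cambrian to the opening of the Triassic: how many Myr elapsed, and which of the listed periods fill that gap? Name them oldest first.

233.498 million years; Ordovician, Silurian, Devonian, Carboniferous, Permian

The Cambrian closes at 485.4 Ma and the Triassic opens at 251.902 Ma, so the interval is 485.4 − 251.902 = 233.498 Myr.
A period fits inside if it starts at or after 485.4 Ma and ends at or before 251.902 Ma; oldest first that gives Ordovician, Silurian, Devonian, Carboniferous, Permian.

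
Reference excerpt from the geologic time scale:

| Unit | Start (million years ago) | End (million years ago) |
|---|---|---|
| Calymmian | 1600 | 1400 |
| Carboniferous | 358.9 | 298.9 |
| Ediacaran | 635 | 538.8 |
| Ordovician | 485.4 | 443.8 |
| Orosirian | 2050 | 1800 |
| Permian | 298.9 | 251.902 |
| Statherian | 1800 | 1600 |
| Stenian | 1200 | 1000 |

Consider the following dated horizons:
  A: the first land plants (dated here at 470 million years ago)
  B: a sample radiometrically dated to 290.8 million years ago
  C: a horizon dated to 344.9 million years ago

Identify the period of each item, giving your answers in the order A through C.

A — Ordovician; B — Permian; C — Carboniferous

A: 470 Ma lies in 485.4–443.8 Ma, so Ordovician.
B: 290.8 Ma lies in 298.9–251.902 Ma, so Permian.
C: 344.9 Ma lies in 358.9–298.9 Ma, so Carboniferous.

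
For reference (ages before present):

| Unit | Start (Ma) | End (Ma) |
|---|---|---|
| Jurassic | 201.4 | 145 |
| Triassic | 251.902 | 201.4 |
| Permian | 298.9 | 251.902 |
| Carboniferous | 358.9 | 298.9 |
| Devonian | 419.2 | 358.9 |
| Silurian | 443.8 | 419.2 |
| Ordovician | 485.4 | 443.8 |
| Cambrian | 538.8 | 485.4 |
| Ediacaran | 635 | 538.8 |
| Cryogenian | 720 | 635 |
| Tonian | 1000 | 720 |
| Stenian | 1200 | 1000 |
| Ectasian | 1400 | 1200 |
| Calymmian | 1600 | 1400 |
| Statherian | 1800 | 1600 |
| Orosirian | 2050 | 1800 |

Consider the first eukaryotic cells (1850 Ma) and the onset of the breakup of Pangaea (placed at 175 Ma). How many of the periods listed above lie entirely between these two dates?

1850 Ma sits inside the Orosirian (2050–1800) and 175 Ma inside the Jurassic (201.4–145); neither of those is wholly between the two dates.
The listed periods lying completely between them are Statherian, Calymmian, Ectasian, Stenian, Tonian, Cryogenian, Ediacaran, Cambrian, Ordovician, Silurian, Devonian, Carboniferous, Permian, Triassic — 14 in all.

14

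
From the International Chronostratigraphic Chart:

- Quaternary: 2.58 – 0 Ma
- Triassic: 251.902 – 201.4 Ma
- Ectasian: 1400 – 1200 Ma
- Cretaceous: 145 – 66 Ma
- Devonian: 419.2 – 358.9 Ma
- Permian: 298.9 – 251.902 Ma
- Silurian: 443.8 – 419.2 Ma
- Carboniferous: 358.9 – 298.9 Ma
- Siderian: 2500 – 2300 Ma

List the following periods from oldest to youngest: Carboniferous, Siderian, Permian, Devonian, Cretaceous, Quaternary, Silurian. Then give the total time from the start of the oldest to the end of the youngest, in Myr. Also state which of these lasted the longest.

Siderian, Silurian, Devonian, Carboniferous, Permian, Cretaceous, Quaternary; total span 2500 Myr; longest is Siderian

From the excerpt: Carboniferous 358.9–298.9; Siderian 2500–2300; Permian 298.9–251.902; Devonian 419.2–358.9; Cretaceous 145–66; Quaternary 2.58–0; Silurian 443.8–419.2 (Ma).
Larger Ma is earlier, so the oldest is Siderian and the youngest is Quaternary; oldest to youngest: Siderian, Silurian, Devonian, Carboniferous, Permian, Cretaceous, Quaternary.
Oldest start 2500 minus youngest end 0 gives 2500 Myr overall.
Individual lengths (start − end): Carboniferous 60; Cretaceous 79; Siderian 200; Devonian 60.3; Quaternary 2.58; Permian 46.998; Silurian 24.6. The largest is Siderian at 200 Myr.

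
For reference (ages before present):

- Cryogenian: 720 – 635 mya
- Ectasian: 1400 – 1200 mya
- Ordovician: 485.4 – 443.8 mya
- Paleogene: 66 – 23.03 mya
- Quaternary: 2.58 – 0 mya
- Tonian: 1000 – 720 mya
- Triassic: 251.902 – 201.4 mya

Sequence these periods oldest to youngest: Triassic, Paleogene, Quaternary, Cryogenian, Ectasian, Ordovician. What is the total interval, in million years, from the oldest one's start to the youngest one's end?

Start ages (Ma): Ectasian 1400, Cryogenian 720, Ordovician 485.4, Triassic 251.902, Paleogene 66, Quaternary 2.58.
Ordered oldest to youngest: Ectasian, Cryogenian, Ordovician, Triassic, Paleogene, Quaternary.
Span = 1400 − 0 = 1400 Myr.

Ectasian → Cryogenian → Ordovician → Triassic → Paleogene → Quaternary; total span 1400 Myr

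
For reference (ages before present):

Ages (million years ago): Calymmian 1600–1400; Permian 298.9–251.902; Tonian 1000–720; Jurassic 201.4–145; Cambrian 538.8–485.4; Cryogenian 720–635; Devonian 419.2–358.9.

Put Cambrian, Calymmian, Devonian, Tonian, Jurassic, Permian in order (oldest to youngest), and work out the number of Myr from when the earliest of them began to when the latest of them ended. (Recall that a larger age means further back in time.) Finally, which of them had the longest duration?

Calymmian, Tonian, Cambrian, Devonian, Permian, Jurassic; total span 1455 Myr; longest is Tonian

Start ages (Ma): Calymmian 1600, Tonian 1000, Cambrian 538.8, Devonian 419.2, Permian 298.9, Jurassic 201.4.
Ordered oldest to youngest: Calymmian, Tonian, Cambrian, Devonian, Permian, Jurassic.
Span = 1600 − 145 = 1455 Myr.
Durations: Cambrian 53.4, Devonian 60.3, Permian 46.998, Jurassic 56.4, Calymmian 200, Tonian 280 → longest is Tonian (280 Myr).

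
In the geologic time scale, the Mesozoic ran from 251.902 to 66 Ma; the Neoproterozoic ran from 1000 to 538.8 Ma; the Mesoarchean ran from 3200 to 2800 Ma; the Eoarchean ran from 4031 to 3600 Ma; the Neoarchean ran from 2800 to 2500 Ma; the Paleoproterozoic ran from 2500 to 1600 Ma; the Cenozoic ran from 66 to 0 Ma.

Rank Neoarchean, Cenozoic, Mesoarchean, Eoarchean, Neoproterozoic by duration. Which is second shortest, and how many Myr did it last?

Durations: Neoarchean 300; Cenozoic 66; Mesoarchean 400; Eoarchean 431; Neoproterozoic 461.2 Myr.
Sorted shortest-first: Cenozoic (66), Neoarchean (300), Mesoarchean (400), Eoarchean (431), Neoproterozoic (461.2).
The second shortest is Neoarchean at 300 Myr.

Neoarchean, 300 million years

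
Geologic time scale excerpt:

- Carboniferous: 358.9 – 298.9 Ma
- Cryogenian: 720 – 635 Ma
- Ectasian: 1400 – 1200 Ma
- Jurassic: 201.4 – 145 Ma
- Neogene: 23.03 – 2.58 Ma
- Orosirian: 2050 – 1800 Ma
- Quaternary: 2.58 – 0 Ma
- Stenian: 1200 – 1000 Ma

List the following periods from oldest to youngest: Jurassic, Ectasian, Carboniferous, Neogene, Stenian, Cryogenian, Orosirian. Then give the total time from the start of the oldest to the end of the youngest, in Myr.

Start ages (Ma): Orosirian 2050, Ectasian 1400, Stenian 1200, Cryogenian 720, Carboniferous 358.9, Jurassic 201.4, Neogene 23.03.
Ordered oldest to youngest: Orosirian, Ectasian, Stenian, Cryogenian, Carboniferous, Jurassic, Neogene.
Span = 2050 − 2.58 = 2047.42 Myr.

Orosirian → Ectasian → Stenian → Cryogenian → Carboniferous → Jurassic → Neogene; total span 2047.42 Myr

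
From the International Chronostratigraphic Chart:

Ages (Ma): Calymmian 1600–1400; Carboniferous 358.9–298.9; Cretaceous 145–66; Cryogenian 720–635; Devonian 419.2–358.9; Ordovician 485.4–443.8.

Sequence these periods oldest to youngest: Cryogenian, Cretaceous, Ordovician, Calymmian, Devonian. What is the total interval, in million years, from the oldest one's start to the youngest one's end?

Start ages (Ma): Calymmian 1600, Cryogenian 720, Ordovician 485.4, Devonian 419.2, Cretaceous 145.
Ordered oldest to youngest: Calymmian, Cryogenian, Ordovician, Devonian, Cretaceous.
Span = 1600 − 66 = 1534 Myr.

Calymmian, Cryogenian, Ordovician, Devonian, Cretaceous; total span 1534 Myr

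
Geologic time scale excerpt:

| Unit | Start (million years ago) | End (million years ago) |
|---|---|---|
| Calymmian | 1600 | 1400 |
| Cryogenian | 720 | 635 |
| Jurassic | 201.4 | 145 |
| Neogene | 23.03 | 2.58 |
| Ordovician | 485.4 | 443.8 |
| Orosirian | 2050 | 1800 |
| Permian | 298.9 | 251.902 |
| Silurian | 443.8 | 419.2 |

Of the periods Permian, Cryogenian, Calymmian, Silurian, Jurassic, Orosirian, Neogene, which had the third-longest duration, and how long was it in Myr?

Start − end for each: Permian 298.9 − 251.902 = 46.998; Cryogenian 720 − 635 = 85; Calymmian 1600 − 1400 = 200; Silurian 443.8 − 419.2 = 24.6; Jurassic 201.4 − 145 = 56.4; Orosirian 2050 − 1800 = 250; Neogene 23.03 − 2.58 = 20.45.
Ranking these from longest: Orosirian > Calymmian > Cryogenian > Jurassic > Permian > Silurian > Neogene.
Position 3 in that ranking is Cryogenian, which lasted 85 Myr.

Cryogenian, 85 million years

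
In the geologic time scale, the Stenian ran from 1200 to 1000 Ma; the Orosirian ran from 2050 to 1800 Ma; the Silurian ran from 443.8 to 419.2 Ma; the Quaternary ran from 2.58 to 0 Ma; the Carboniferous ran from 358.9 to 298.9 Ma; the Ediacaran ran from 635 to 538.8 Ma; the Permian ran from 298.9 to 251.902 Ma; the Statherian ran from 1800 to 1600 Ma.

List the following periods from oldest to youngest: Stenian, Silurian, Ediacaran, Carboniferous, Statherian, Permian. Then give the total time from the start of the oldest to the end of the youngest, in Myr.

Statherian, Stenian, Ediacaran, Silurian, Carboniferous, Permian; total span 1548.098 Myr

Start ages (Ma): Statherian 1800, Stenian 1200, Ediacaran 635, Silurian 443.8, Carboniferous 358.9, Permian 298.9.
Ordered oldest to youngest: Statherian, Stenian, Ediacaran, Silurian, Carboniferous, Permian.
Span = 1800 − 251.902 = 1548.098 Myr.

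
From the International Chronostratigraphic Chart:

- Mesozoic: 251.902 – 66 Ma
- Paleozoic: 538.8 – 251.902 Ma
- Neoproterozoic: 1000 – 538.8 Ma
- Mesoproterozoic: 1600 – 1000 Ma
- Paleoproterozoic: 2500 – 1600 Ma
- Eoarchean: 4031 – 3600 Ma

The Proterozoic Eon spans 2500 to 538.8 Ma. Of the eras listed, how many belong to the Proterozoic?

Eras inside 2500–538.8 Ma: Paleoproterozoic, Mesoproterozoic, Neoproterozoic — 3 in total.

3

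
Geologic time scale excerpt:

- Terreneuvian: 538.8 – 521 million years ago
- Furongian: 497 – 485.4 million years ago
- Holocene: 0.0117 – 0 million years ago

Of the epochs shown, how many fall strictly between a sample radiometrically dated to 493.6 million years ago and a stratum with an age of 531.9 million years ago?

Checking each listed span, none has both start < 531.9 Ma and end > 493.6 Ma — every epoch straddles one of the two dates or lies outside them — so the count is 0.

0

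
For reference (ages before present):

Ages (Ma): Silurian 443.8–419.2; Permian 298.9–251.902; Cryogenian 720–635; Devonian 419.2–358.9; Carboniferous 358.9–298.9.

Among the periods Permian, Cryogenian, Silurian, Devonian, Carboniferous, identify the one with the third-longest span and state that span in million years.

Durations: Permian 46.998; Cryogenian 85; Silurian 24.6; Devonian 60.3; Carboniferous 60 Myr.
Sorted longest-first: Cryogenian (85), Devonian (60.3), Carboniferous (60), Permian (46.998), Silurian (24.6).
The third longest is Carboniferous at 60 Myr.

Carboniferous, 60 million years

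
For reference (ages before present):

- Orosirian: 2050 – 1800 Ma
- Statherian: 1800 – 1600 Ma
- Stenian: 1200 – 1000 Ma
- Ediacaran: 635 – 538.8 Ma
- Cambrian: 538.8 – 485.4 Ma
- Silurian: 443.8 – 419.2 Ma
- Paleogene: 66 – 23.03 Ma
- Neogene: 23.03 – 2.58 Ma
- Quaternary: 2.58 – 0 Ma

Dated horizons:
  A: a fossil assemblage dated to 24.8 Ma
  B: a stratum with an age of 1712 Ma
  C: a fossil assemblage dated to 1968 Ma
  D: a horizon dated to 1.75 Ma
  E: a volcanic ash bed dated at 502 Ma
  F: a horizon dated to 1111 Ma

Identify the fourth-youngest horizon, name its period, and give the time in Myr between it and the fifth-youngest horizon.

F, in the Stenian; 601 million years to B

Sorted youngest-first by Ma: D (1.75), A (24.8), E (502), F (1111), B (1712), C (1968).
The fourth youngest is F at 1111 Ma, which lies in 1200–1000 Ma: the Stenian.
The fifth youngest is B at 1712 Ma; separation = |1111 − 1712| = 601 Myr.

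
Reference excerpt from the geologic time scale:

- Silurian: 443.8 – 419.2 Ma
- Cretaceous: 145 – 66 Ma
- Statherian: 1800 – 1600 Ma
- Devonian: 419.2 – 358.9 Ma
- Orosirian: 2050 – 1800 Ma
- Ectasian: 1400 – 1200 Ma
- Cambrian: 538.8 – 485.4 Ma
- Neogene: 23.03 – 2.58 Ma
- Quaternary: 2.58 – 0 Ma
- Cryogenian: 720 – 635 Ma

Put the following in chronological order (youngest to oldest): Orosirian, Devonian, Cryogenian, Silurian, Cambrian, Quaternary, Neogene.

The oldest of these is Orosirian (starts 2050 Ma) and the youngest is Quaternary (ends 0 Ma).
In between, by decreasing start age: Cryogenian (720), Cambrian (538.8), Silurian (443.8), Devonian (419.2), Neogene (23.03).
Listing youngest first means reversing that sequence.

Quaternary, then Neogene, then Devonian, then Silurian, then Cambrian, then Cryogenian, then Orosirian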